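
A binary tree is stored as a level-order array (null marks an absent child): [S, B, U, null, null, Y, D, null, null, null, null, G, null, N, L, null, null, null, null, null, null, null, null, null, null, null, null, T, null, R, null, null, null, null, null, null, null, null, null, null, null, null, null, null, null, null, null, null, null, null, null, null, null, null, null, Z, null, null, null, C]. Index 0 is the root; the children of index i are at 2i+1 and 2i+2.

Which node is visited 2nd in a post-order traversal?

Post-order visits the left subtree, then the right subtree, then the node.
At S: go left to B.
  B is a leaf — visit B.
At S: go right to U.
  At U: go left to Y.
    At Y: go left to G.
      G is a leaf — visit G.
    At Y: no right child.
    Visit Y.
  At U: go right to D.
    At D: go left to N.
      At N: go left to T.
        At T: go left to Z.
          Z is a leaf — visit Z.
        At T: no right child.
        Visit T.
      At N: no right child.
      Visit N.
    At D: go right to L.
      At L: go left to R.
        At R: go left to C.
          C is a leaf — visit C.
        At R: no right child.
        Visit R.
      At L: no right child.
      Visit L.
    Visit D.
  Visit U.
Visit S.
Full post-order sequence: B, G, Y, Z, T, N, C, R, L, D, U, S.

G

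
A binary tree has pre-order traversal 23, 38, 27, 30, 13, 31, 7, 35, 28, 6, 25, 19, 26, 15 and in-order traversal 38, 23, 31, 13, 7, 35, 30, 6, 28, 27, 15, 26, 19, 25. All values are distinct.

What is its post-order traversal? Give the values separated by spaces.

The first element of pre-order is the root; it splits in-order into left and right subtrees.
Root 23: left subtree has 1 node {38}, right has 12 {31, 13, 7, 35, 30, 6, 28, 27, 15, 26, 19, 25}.
  Root 27: left subtree has 7 nodes {31, 13, 7, 35, 30, 6, 28}, right has 4 {15, 26, 19, 25}.
    Root 30: left subtree has 4 nodes {31, 13, 7, 35}, right has 2 {6, 28}.
      Root 13: left subtree has 1 node {31}, right has 2 {7, 35}.
        Root 7: left subtree has 0 nodes { }, right has 1 {35}.
      Root 28: left subtree has 1 node {6}, right has 0 { }.
    Root 25: left subtree has 3 nodes {15, 26, 19}, right has 0 { }.
      Root 19: left subtree has 2 nodes {15, 26}, right has 0 { }.
        Root 26: left subtree has 1 node {15}, right has 0 { }.

38 31 35 7 13 6 28 30 15 26 19 25 27 23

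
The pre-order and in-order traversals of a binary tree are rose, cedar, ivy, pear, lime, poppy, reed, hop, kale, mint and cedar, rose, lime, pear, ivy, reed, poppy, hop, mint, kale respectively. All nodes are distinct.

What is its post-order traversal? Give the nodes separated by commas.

cedar, lime, pear, reed, mint, kale, hop, poppy, ivy, rose

The first element of pre-order is the root; it splits in-order into left and right subtrees.
Root rose: left subtree has 1 node {cedar}, right has 8 {lime, pear, ivy, reed, poppy, hop, mint, kale}.
  Root ivy: left subtree has 2 nodes {lime, pear}, right has 5 {reed, poppy, hop, mint, kale}.
    Root pear: left subtree has 1 node {lime}, right has 0 { }.
    Root poppy: left subtree has 1 node {reed}, right has 3 {hop, mint, kale}.
      Root hop: left subtree has 0 nodes { }, right has 2 {mint, kale}.
        Root kale: left subtree has 1 node {mint}, right has 0 { }.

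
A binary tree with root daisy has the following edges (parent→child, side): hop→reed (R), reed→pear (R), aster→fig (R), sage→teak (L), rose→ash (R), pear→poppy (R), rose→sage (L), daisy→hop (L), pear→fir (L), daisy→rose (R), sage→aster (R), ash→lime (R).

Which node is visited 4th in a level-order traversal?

Level-order visits nodes level by level from the root, left to right within each level.
Level 0: daisy
Level 1: hop, rose
Level 2: reed, sage, ash
Level 3: pear, teak, aster, lime
Level 4: fir, poppy, fig
Full level-order sequence: daisy, hop, rose, reed, sage, ash, pear, teak, aster, lime, fir, poppy, fig.

reed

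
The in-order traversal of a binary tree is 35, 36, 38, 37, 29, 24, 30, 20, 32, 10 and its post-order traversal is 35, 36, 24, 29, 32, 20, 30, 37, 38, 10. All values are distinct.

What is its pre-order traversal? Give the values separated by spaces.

The last element of post-order is the root; it splits in-order into left and right subtrees.
Root 10: left subtree has 9 nodes {35, 36, 38, 37, 29, 24, 30, 20, 32}, right has 0 { }.
  Root 38: left subtree has 2 nodes {35, 36}, right has 6 {37, 29, 24, 30, 20, 32}.
    Root 36: left subtree has 1 node {35}, right has 0 { }.
    Root 37: left subtree has 0 nodes { }, right has 5 {29, 24, 30, 20, 32}.
      Root 30: left subtree has 2 nodes {29, 24}, right has 2 {20, 32}.
        Root 29: left subtree has 0 nodes { }, right has 1 {24}.
        Root 20: left subtree has 0 nodes { }, right has 1 {32}.

10 38 36 35 37 30 29 24 20 32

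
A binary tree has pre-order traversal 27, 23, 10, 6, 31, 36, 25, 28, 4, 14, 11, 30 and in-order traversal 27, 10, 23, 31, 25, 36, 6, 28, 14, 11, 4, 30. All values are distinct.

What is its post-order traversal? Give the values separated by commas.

10, 25, 36, 31, 11, 14, 30, 4, 28, 6, 23, 27

The first element of pre-order is the root; it splits in-order into left and right subtrees.
Root 27: left subtree has 0 nodes { }, right has 11 {10, 23, 31, 25, 36, 6, 28, 14, 11, 4, 30}.
  Root 23: left subtree has 1 node {10}, right has 9 {31, 25, 36, 6, 28, 14, 11, 4, 30}.
    Root 6: left subtree has 3 nodes {31, 25, 36}, right has 5 {28, 14, 11, 4, 30}.
      Root 31: left subtree has 0 nodes { }, right has 2 {25, 36}.
        Root 36: left subtree has 1 node {25}, right has 0 { }.
      Root 28: left subtree has 0 nodes { }, right has 4 {14, 11, 4, 30}.
        Root 4: left subtree has 2 nodes {14, 11}, right has 1 {30}.
          Root 14: left subtree has 0 nodes { }, right has 1 {11}.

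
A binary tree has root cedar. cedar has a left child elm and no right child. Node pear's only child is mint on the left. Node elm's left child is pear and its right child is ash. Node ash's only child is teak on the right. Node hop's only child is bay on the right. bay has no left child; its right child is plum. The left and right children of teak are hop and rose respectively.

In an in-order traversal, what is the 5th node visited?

In-order visits the left subtree, then the node, then the right subtree.
At cedar: go left to elm.
  At elm: go left to pear.
    At pear: go left to mint.
      mint is a leaf — visit mint.
    Visit pear.
    At pear: no right child.
  Visit elm.
  At elm: go right to ash.
    At ash: no left child.
    Visit ash.
    At ash: go right to teak.
      At teak: go left to hop.
        At hop: no left child.
        Visit hop.
        At hop: go right to bay.
          At bay: no left child.
          Visit bay.
          At bay: go right to plum.
            plum is a leaf — visit plum.
      Visit teak.
      At teak: go right to rose.
        rose is a leaf — visit rose.
Visit cedar.
At cedar: no right child.
Full in-order sequence: mint, pear, elm, ash, hop, bay, plum, teak, rose, cedar.

hop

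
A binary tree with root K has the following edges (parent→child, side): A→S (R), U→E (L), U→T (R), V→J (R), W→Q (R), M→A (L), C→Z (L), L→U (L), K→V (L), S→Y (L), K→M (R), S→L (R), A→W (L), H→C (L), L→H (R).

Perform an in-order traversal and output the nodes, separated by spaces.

V J K W Q A Y S E U T L Z C H M

In-order visits the left subtree, then the node, then the right subtree.
At K: go left to V.
  At V: no left child.
  Visit V.
  At V: go right to J.
    J is a leaf — visit J.
Visit K.
At K: go right to M.
  At M: go left to A.
    At A: go left to W.
      At W: no left child.
      Visit W.
      At W: go right to Q.
        Q is a leaf — visit Q.
    Visit A.
    At A: go right to S.
      At S: go left to Y.
        Y is a leaf — visit Y.
      Visit S.
      At S: go right to L.
        At L: go left to U.
          At U: go left to E.
            E is a leaf — visit E.
          Visit U.
          At U: go right to T.
            T is a leaf — visit T.
        Visit L.
        At L: go right to H.
          At H: go left to C.
            At C: go left to Z.
              Z is a leaf — visit Z.
            Visit C.
            At C: no right child.
          Visit H.
          At H: no right child.
  Visit M.
  At M: no right child.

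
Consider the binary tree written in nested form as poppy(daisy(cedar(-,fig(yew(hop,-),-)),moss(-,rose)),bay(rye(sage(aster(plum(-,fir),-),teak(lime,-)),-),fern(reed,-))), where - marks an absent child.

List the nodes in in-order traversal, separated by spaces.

In-order visits the left subtree, then the node, then the right subtree.
At poppy: go left to daisy.
  At daisy: go left to cedar.
    At cedar: no left child.
    Visit cedar.
    At cedar: go right to fig.
      At fig: go left to yew.
        At yew: go left to hop.
          hop is a leaf — visit hop.
        Visit yew.
        At yew: no right child.
      Visit fig.
      At fig: no right child.
  Visit daisy.
  At daisy: go right to moss.
    At moss: no left child.
    Visit moss.
    At moss: go right to rose.
      rose is a leaf — visit rose.
Visit poppy.
At poppy: go right to bay.
  At bay: go left to rye.
    At rye: go left to sage.
      At sage: go left to aster.
        At aster: go left to plum.
          At plum: no left child.
          Visit plum.
          At plum: go right to fir.
            fir is a leaf — visit fir.
        Visit aster.
        At aster: no right child.
      Visit sage.
      At sage: go right to teak.
        At teak: go left to lime.
          lime is a leaf — visit lime.
        Visit teak.
        At teak: no right child.
    Visit rye.
    At rye: no right child.
  Visit bay.
  At bay: go right to fern.
    At fern: go left to reed.
      reed is a leaf — visit reed.
    Visit fern.
    At fern: no right child.

cedar hop yew fig daisy moss rose poppy plum fir aster sage lime teak rye bay reed fern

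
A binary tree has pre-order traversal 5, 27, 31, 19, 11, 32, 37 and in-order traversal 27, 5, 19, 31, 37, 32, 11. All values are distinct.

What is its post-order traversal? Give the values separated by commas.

The first element of pre-order is the root; it splits in-order into left and right subtrees.
Root 5: left subtree has 1 node {27}, right has 5 {19, 31, 37, 32, 11}.
  Root 31: left subtree has 1 node {19}, right has 3 {37, 32, 11}.
    Root 11: left subtree has 2 nodes {37, 32}, right has 0 { }.
      Root 32: left subtree has 1 node {37}, right has 0 { }.

27, 19, 37, 32, 11, 31, 5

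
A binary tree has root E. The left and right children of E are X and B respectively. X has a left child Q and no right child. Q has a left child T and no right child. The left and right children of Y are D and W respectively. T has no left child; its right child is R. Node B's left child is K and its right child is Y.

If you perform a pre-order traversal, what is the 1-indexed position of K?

7

Pre-order visits the node, then its left subtree, then its right subtree.
Visit E.
At E: go left to X.
  Visit X.
  At X: go left to Q.
    Visit Q.
    At Q: go left to T.
      Visit T.
      At T: no left child.
      At T: go right to R.
        R is a leaf — visit R.
    At Q: no right child.
  At X: no right child.
At E: go right to B.
  Visit B.
  At B: go left to K.
    K is a leaf — visit K.
  At B: go right to Y.
    Visit Y.
    At Y: go left to D.
      D is a leaf — visit D.
    At Y: go right to W.
      W is a leaf — visit W.
Full pre-order sequence: E, X, Q, T, R, B, K, Y, D, W.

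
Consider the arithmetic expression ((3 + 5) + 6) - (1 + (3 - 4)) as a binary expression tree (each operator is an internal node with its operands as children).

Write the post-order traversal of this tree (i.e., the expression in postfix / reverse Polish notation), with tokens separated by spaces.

Post-order on an expression tree gives postfix notation: for each operator, emit left operand, right operand, then the operator.

3 5 + 6 + 1 3 4 - + -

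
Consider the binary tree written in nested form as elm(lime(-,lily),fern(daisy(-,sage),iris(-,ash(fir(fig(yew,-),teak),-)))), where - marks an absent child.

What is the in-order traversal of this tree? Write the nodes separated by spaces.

In-order visits the left subtree, then the node, then the right subtree.
At elm: go left to lime.
  At lime: no left child.
  Visit lime.
  At lime: go right to lily.
    lily is a leaf — visit lily.
Visit elm.
At elm: go right to fern.
  At fern: go left to daisy.
    At daisy: no left child.
    Visit daisy.
    At daisy: go right to sage.
      sage is a leaf — visit sage.
  Visit fern.
  At fern: go right to iris.
    At iris: no left child.
    Visit iris.
    At iris: go right to ash.
      At ash: go left to fir.
        At fir: go left to fig.
          At fig: go left to yew.
            yew is a leaf — visit yew.
          Visit fig.
          At fig: no right child.
        Visit fir.
        At fir: go right to teak.
          teak is a leaf — visit teak.
      Visit ash.
      At ash: no right child.

lime lily elm daisy sage fern iris yew fig fir teak ash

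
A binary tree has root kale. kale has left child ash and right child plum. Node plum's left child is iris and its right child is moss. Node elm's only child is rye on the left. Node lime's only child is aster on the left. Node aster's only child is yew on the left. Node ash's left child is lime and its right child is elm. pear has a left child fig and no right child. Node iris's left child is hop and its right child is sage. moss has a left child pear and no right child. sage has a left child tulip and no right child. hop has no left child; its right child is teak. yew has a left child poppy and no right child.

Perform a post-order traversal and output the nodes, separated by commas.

Post-order visits the left subtree, then the right subtree, then the node.
At kale: go left to ash.
  At ash: go left to lime.
    At lime: go left to aster.
      At aster: go left to yew.
        At yew: go left to poppy.
          poppy is a leaf — visit poppy.
        At yew: no right child.
        Visit yew.
      At aster: no right child.
      Visit aster.
    At lime: no right child.
    Visit lime.
  At ash: go right to elm.
    At elm: go left to rye.
      rye is a leaf — visit rye.
    At elm: no right child.
    Visit elm.
  Visit ash.
At kale: go right to plum.
  At plum: go left to iris.
    At iris: go left to hop.
      At hop: no left child.
      At hop: go right to teak.
        teak is a leaf — visit teak.
      Visit hop.
    At iris: go right to sage.
      At sage: go left to tulip.
        tulip is a leaf — visit tulip.
      At sage: no right child.
      Visit sage.
    Visit iris.
  At plum: go right to moss.
    At moss: go left to pear.
      At pear: go left to fig.
        fig is a leaf — visit fig.
      At pear: no right child.
      Visit pear.
    At moss: no right child.
    Visit moss.
  Visit plum.
Visit kale.

poppy, yew, aster, lime, rye, elm, ash, teak, hop, tulip, sage, iris, fig, pear, moss, plum, kale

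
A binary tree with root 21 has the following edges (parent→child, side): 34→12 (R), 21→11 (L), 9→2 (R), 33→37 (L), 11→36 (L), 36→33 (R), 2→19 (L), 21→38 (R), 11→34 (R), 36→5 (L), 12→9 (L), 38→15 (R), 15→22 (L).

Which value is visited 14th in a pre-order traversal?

22

Pre-order visits the node, then its left subtree, then its right subtree.
Visit 21.
At 21: go left to 11.
  Visit 11.
  At 11: go left to 36.
    Visit 36.
    At 36: go left to 5.
      5 is a leaf — visit 5.
    At 36: go right to 33.
      Visit 33.
      At 33: go left to 37.
        37 is a leaf — visit 37.
      At 33: no right child.
  At 11: go right to 34.
    Visit 34.
    At 34: no left child.
    At 34: go right to 12.
      Visit 12.
      At 12: go left to 9.
        Visit 9.
        At 9: no left child.
        At 9: go right to 2.
          Visit 2.
          At 2: go left to 19.
            19 is a leaf — visit 19.
          At 2: no right child.
      At 12: no right child.
At 21: go right to 38.
  Visit 38.
  At 38: no left child.
  At 38: go right to 15.
    Visit 15.
    At 15: go left to 22.
      22 is a leaf — visit 22.
    At 15: no right child.
Full pre-order sequence: 21, 11, 36, 5, 33, 37, 34, 12, 9, 2, 19, 38, 15, 22.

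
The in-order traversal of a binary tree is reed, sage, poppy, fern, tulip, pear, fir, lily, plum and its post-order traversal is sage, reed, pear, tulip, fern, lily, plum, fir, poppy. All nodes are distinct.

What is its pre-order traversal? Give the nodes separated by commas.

The last element of post-order is the root; it splits in-order into left and right subtrees.
Root poppy: left subtree has 2 nodes {reed, sage}, right has 6 {fern, tulip, pear, fir, lily, plum}.
  Root reed: left subtree has 0 nodes { }, right has 1 {sage}.
  Root fir: left subtree has 3 nodes {fern, tulip, pear}, right has 2 {lily, plum}.
    Root fern: left subtree has 0 nodes { }, right has 2 {tulip, pear}.
      Root tulip: left subtree has 0 nodes { }, right has 1 {pear}.
    Root plum: left subtree has 1 node {lily}, right has 0 { }.

poppy, reed, sage, fir, fern, tulip, pear, plum, lily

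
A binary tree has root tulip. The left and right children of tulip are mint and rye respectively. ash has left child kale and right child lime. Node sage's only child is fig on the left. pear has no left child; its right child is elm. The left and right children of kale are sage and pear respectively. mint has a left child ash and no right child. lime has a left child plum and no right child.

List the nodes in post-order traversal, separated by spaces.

Post-order visits the left subtree, then the right subtree, then the node.
At tulip: go left to mint.
  At mint: go left to ash.
    At ash: go left to kale.
      At kale: go left to sage.
        At sage: go left to fig.
          fig is a leaf — visit fig.
        At sage: no right child.
        Visit sage.
      At kale: go right to pear.
        At pear: no left child.
        At pear: go right to elm.
          elm is a leaf — visit elm.
        Visit pear.
      Visit kale.
    At ash: go right to lime.
      At lime: go left to plum.
        plum is a leaf — visit plum.
      At lime: no right child.
      Visit lime.
    Visit ash.
  At mint: no right child.
  Visit mint.
At tulip: go right to rye.
  rye is a leaf — visit rye.
Visit tulip.

fig sage elm pear kale plum lime ash mint rye tulip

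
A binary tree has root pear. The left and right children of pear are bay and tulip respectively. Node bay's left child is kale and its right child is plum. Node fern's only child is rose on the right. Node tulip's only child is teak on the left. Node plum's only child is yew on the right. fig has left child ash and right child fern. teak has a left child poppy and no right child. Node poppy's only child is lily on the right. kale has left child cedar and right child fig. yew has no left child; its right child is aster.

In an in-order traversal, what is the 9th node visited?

yew

In-order visits the left subtree, then the node, then the right subtree.
At pear: go left to bay.
  At bay: go left to kale.
    At kale: go left to cedar.
      cedar is a leaf — visit cedar.
    Visit kale.
    At kale: go right to fig.
      At fig: go left to ash.
        ash is a leaf — visit ash.
      Visit fig.
      At fig: go right to fern.
        At fern: no left child.
        Visit fern.
        At fern: go right to rose.
          rose is a leaf — visit rose.
  Visit bay.
  At bay: go right to plum.
    At plum: no left child.
    Visit plum.
    At plum: go right to yew.
      At yew: no left child.
      Visit yew.
      At yew: go right to aster.
        aster is a leaf — visit aster.
Visit pear.
At pear: go right to tulip.
  At tulip: go left to teak.
    At teak: go left to poppy.
      At poppy: no left child.
      Visit poppy.
      At poppy: go right to lily.
        lily is a leaf — visit lily.
    Visit teak.
    At teak: no right child.
  Visit tulip.
  At tulip: no right child.
Full in-order sequence: cedar, kale, ash, fig, fern, rose, bay, plum, yew, aster, pear, poppy, lily, teak, tulip.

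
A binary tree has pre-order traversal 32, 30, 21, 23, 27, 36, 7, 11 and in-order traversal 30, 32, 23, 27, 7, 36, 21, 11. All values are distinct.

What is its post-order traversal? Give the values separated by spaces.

The first element of pre-order is the root; it splits in-order into left and right subtrees.
Root 32: left subtree has 1 node {30}, right has 6 {23, 27, 7, 36, 21, 11}.
  Root 21: left subtree has 4 nodes {23, 27, 7, 36}, right has 1 {11}.
    Root 23: left subtree has 0 nodes { }, right has 3 {27, 7, 36}.
      Root 27: left subtree has 0 nodes { }, right has 2 {7, 36}.
        Root 36: left subtree has 1 node {7}, right has 0 { }.

30 7 36 27 23 11 21 32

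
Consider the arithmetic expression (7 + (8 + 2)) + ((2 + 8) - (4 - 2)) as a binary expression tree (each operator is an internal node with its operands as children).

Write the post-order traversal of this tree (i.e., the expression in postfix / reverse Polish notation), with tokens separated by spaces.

7 8 2 + + 2 8 + 4 2 - - +

Post-order on an expression tree gives postfix notation: for each operator, emit left operand, right operand, then the operator.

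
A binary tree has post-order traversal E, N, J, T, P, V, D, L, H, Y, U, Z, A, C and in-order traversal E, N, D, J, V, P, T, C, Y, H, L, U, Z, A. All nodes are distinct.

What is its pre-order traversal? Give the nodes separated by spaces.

The last element of post-order is the root; it splits in-order into left and right subtrees.
Root C: left subtree has 7 nodes {E, N, D, J, V, P, T}, right has 6 {Y, H, L, U, Z, A}.
  Root D: left subtree has 2 nodes {E, N}, right has 4 {J, V, P, T}.
    Root N: left subtree has 1 node {E}, right has 0 { }.
    Root V: left subtree has 1 node {J}, right has 2 {P, T}.
      Root P: left subtree has 0 nodes { }, right has 1 {T}.
  Root A: left subtree has 5 nodes {Y, H, L, U, Z}, right has 0 { }.
    Root Z: left subtree has 4 nodes {Y, H, L, U}, right has 0 { }.
      Root U: left subtree has 3 nodes {Y, H, L}, right has 0 { }.
        Root Y: left subtree has 0 nodes { }, right has 2 {H, L}.
          Root H: left subtree has 0 nodes { }, right has 1 {L}.

C D N E V J P T A Z U Y H L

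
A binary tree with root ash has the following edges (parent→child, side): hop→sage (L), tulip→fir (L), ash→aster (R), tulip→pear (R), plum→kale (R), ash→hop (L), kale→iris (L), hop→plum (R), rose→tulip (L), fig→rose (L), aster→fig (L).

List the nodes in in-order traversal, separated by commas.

In-order visits the left subtree, then the node, then the right subtree.
At ash: go left to hop.
  At hop: go left to sage.
    sage is a leaf — visit sage.
  Visit hop.
  At hop: go right to plum.
    At plum: no left child.
    Visit plum.
    At plum: go right to kale.
      At kale: go left to iris.
        iris is a leaf — visit iris.
      Visit kale.
      At kale: no right child.
Visit ash.
At ash: go right to aster.
  At aster: go left to fig.
    At fig: go left to rose.
      At rose: go left to tulip.
        At tulip: go left to fir.
          fir is a leaf — visit fir.
        Visit tulip.
        At tulip: go right to pear.
          pear is a leaf — visit pear.
      Visit rose.
      At rose: no right child.
    Visit fig.
    At fig: no right child.
  Visit aster.
  At aster: no right child.

sage, hop, plum, iris, kale, ash, fir, tulip, pear, rose, fig, aster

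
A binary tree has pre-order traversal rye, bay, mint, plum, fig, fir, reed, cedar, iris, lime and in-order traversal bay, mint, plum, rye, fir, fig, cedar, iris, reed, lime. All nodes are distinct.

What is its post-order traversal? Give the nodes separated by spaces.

The first element of pre-order is the root; it splits in-order into left and right subtrees.
Root rye: left subtree has 3 nodes {bay, mint, plum}, right has 6 {fir, fig, cedar, iris, reed, lime}.
  Root bay: left subtree has 0 nodes { }, right has 2 {mint, plum}.
    Root mint: left subtree has 0 nodes { }, right has 1 {plum}.
  Root fig: left subtree has 1 node {fir}, right has 4 {cedar, iris, reed, lime}.
    Root reed: left subtree has 2 nodes {cedar, iris}, right has 1 {lime}.
      Root cedar: left subtree has 0 nodes { }, right has 1 {iris}.

plum mint bay fir iris cedar lime reed fig rye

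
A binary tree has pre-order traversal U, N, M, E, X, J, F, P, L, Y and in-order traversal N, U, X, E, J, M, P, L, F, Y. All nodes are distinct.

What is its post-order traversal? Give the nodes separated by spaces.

The first element of pre-order is the root; it splits in-order into left and right subtrees.
Root U: left subtree has 1 node {N}, right has 8 {X, E, J, M, P, L, F, Y}.
  Root M: left subtree has 3 nodes {X, E, J}, right has 4 {P, L, F, Y}.
    Root E: left subtree has 1 node {X}, right has 1 {J}.
    Root F: left subtree has 2 nodes {P, L}, right has 1 {Y}.
      Root P: left subtree has 0 nodes { }, right has 1 {L}.

N X J E L P Y F M U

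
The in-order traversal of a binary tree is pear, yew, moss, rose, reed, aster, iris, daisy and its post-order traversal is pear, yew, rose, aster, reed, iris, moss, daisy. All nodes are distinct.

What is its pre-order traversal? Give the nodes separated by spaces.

daisy moss yew pear iris reed rose aster

The last element of post-order is the root; it splits in-order into left and right subtrees.
Root daisy: left subtree has 7 nodes {pear, yew, moss, rose, reed, aster, iris}, right has 0 { }.
  Root moss: left subtree has 2 nodes {pear, yew}, right has 4 {rose, reed, aster, iris}.
    Root yew: left subtree has 1 node {pear}, right has 0 { }.
    Root iris: left subtree has 3 nodes {rose, reed, aster}, right has 0 { }.
      Root reed: left subtree has 1 node {rose}, right has 1 {aster}.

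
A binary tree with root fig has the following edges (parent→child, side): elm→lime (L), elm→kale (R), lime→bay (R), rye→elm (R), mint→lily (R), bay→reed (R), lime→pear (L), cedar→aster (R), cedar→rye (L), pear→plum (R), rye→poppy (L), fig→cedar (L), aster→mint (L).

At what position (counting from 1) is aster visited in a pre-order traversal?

12

Pre-order visits the node, then its left subtree, then its right subtree.
Visit fig.
At fig: go left to cedar.
  Visit cedar.
  At cedar: go left to rye.
    Visit rye.
    At rye: go left to poppy.
      poppy is a leaf — visit poppy.
    At rye: go right to elm.
      Visit elm.
      At elm: go left to lime.
        Visit lime.
        At lime: go left to pear.
          Visit pear.
          At pear: no left child.
          At pear: go right to plum.
            plum is a leaf — visit plum.
        At lime: go right to bay.
          Visit bay.
          At bay: no left child.
          At bay: go right to reed.
            reed is a leaf — visit reed.
      At elm: go right to kale.
        kale is a leaf — visit kale.
  At cedar: go right to aster.
    Visit aster.
    At aster: go left to mint.
      Visit mint.
      At mint: no left child.
      At mint: go right to lily.
        lily is a leaf — visit lily.
    At aster: no right child.
At fig: no right child.
Full pre-order sequence: fig, cedar, rye, poppy, elm, lime, pear, plum, bay, reed, kale, aster, mint, lily.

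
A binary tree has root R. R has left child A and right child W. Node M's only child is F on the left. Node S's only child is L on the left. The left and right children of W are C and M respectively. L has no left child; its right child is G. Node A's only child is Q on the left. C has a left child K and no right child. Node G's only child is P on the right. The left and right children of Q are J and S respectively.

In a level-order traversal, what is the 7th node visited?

Level-order visits nodes level by level from the root, left to right within each level.
Level 0: R
Level 1: A, W
Level 2: Q, C, M
Level 3: J, S, K, F
Level 4: L
Level 5: G
Level 6: P
Full level-order sequence: R, A, W, Q, C, M, J, S, K, F, L, G, P.

J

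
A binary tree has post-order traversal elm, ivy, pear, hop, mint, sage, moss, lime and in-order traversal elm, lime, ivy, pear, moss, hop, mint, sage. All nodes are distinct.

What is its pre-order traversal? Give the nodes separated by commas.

The last element of post-order is the root; it splits in-order into left and right subtrees.
Root lime: left subtree has 1 node {elm}, right has 6 {ivy, pear, moss, hop, mint, sage}.
  Root moss: left subtree has 2 nodes {ivy, pear}, right has 3 {hop, mint, sage}.
    Root pear: left subtree has 1 node {ivy}, right has 0 { }.
    Root sage: left subtree has 2 nodes {hop, mint}, right has 0 { }.
      Root mint: left subtree has 1 node {hop}, right has 0 { }.

lime, elm, moss, pear, ivy, sage, mint, hop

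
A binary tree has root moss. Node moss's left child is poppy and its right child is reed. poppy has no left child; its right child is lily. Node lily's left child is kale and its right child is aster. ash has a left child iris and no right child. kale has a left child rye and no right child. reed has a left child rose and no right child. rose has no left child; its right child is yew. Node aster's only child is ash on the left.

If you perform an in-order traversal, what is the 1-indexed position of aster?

In-order visits the left subtree, then the node, then the right subtree.
At moss: go left to poppy.
  At poppy: no left child.
  Visit poppy.
  At poppy: go right to lily.
    At lily: go left to kale.
      At kale: go left to rye.
        rye is a leaf — visit rye.
      Visit kale.
      At kale: no right child.
    Visit lily.
    At lily: go right to aster.
      At aster: go left to ash.
        At ash: go left to iris.
          iris is a leaf — visit iris.
        Visit ash.
        At ash: no right child.
      Visit aster.
      At aster: no right child.
Visit moss.
At moss: go right to reed.
  At reed: go left to rose.
    At rose: no left child.
    Visit rose.
    At rose: go right to yew.
      yew is a leaf — visit yew.
  Visit reed.
  At reed: no right child.
Full in-order sequence: poppy, rye, kale, lily, iris, ash, aster, moss, rose, yew, reed.

7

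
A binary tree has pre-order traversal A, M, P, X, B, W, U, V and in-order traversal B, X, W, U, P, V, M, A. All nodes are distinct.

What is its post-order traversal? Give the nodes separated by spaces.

The first element of pre-order is the root; it splits in-order into left and right subtrees.
Root A: left subtree has 7 nodes {B, X, W, U, P, V, M}, right has 0 { }.
  Root M: left subtree has 6 nodes {B, X, W, U, P, V}, right has 0 { }.
    Root P: left subtree has 4 nodes {B, X, W, U}, right has 1 {V}.
      Root X: left subtree has 1 node {B}, right has 2 {W, U}.
        Root W: left subtree has 0 nodes { }, right has 1 {U}.

B U W X V P M A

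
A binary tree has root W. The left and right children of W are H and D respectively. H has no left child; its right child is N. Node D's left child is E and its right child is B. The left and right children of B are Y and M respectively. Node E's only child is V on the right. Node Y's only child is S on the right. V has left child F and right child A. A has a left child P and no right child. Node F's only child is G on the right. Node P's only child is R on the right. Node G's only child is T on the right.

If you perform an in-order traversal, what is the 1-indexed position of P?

In-order visits the left subtree, then the node, then the right subtree.
At W: go left to H.
  At H: no left child.
  Visit H.
  At H: go right to N.
    N is a leaf — visit N.
Visit W.
At W: go right to D.
  At D: go left to E.
    At E: no left child.
    Visit E.
    At E: go right to V.
      At V: go left to F.
        At F: no left child.
        Visit F.
        At F: go right to G.
          At G: no left child.
          Visit G.
          At G: go right to T.
            T is a leaf — visit T.
      Visit V.
      At V: go right to A.
        At A: go left to P.
          At P: no left child.
          Visit P.
          At P: go right to R.
            R is a leaf — visit R.
        Visit A.
        At A: no right child.
  Visit D.
  At D: go right to B.
    At B: go left to Y.
      At Y: no left child.
      Visit Y.
      At Y: go right to S.
        S is a leaf — visit S.
    Visit B.
    At B: go right to M.
      M is a leaf — visit M.
Full in-order sequence: H, N, W, E, F, G, T, V, P, R, A, D, Y, S, B, M.

9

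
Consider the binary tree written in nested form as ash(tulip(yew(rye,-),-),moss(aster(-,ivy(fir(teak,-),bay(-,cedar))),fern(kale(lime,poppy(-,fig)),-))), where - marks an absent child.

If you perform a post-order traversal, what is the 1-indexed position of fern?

14

Post-order visits the left subtree, then the right subtree, then the node.
At ash: go left to tulip.
  At tulip: go left to yew.
    At yew: go left to rye.
      rye is a leaf — visit rye.
    At yew: no right child.
    Visit yew.
  At tulip: no right child.
  Visit tulip.
At ash: go right to moss.
  At moss: go left to aster.
    At aster: no left child.
    At aster: go right to ivy.
      At ivy: go left to fir.
        At fir: go left to teak.
          teak is a leaf — visit teak.
        At fir: no right child.
        Visit fir.
      At ivy: go right to bay.
        At bay: no left child.
        At bay: go right to cedar.
          cedar is a leaf — visit cedar.
        Visit bay.
      Visit ivy.
    Visit aster.
  At moss: go right to fern.
    At fern: go left to kale.
      At kale: go left to lime.
        lime is a leaf — visit lime.
      At kale: go right to poppy.
        At poppy: no left child.
        At poppy: go right to fig.
          fig is a leaf — visit fig.
        Visit poppy.
      Visit kale.
    At fern: no right child.
    Visit fern.
  Visit moss.
Visit ash.
Full post-order sequence: rye, yew, tulip, teak, fir, cedar, bay, ivy, aster, lime, fig, poppy, kale, fern, moss, ash.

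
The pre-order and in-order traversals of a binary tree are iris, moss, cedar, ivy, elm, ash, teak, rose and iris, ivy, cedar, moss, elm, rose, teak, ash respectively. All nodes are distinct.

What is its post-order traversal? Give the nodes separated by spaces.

ivy cedar rose teak ash elm moss iris

The first element of pre-order is the root; it splits in-order into left and right subtrees.
Root iris: left subtree has 0 nodes { }, right has 7 {ivy, cedar, moss, elm, rose, teak, ash}.
  Root moss: left subtree has 2 nodes {ivy, cedar}, right has 4 {elm, rose, teak, ash}.
    Root cedar: left subtree has 1 node {ivy}, right has 0 { }.
    Root elm: left subtree has 0 nodes { }, right has 3 {rose, teak, ash}.
      Root ash: left subtree has 2 nodes {rose, teak}, right has 0 { }.
        Root teak: left subtree has 1 node {rose}, right has 0 { }.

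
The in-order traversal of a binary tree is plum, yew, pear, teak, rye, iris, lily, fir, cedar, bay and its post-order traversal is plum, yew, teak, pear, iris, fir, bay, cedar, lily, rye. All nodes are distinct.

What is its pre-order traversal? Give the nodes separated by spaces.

The last element of post-order is the root; it splits in-order into left and right subtrees.
Root rye: left subtree has 4 nodes {plum, yew, pear, teak}, right has 5 {iris, lily, fir, cedar, bay}.
  Root pear: left subtree has 2 nodes {plum, yew}, right has 1 {teak}.
    Root yew: left subtree has 1 node {plum}, right has 0 { }.
  Root lily: left subtree has 1 node {iris}, right has 3 {fir, cedar, bay}.
    Root cedar: left subtree has 1 node {fir}, right has 1 {bay}.

rye pear yew plum teak lily iris cedar fir bay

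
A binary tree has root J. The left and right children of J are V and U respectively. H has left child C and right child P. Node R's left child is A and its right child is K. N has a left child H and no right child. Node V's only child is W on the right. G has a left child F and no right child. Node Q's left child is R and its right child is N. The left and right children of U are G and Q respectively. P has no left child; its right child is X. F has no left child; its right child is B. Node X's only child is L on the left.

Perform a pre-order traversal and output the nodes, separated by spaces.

J V W U G F B Q R A K N H C P X L

Pre-order visits the node, then its left subtree, then its right subtree.
Visit J.
At J: go left to V.
  Visit V.
  At V: no left child.
  At V: go right to W.
    W is a leaf — visit W.
At J: go right to U.
  Visit U.
  At U: go left to G.
    Visit G.
    At G: go left to F.
      Visit F.
      At F: no left child.
      At F: go right to B.
        B is a leaf — visit B.
    At G: no right child.
  At U: go right to Q.
    Visit Q.
    At Q: go left to R.
      Visit R.
      At R: go left to A.
        A is a leaf — visit A.
      At R: go right to K.
        K is a leaf — visit K.
    At Q: go right to N.
      Visit N.
      At N: go left to H.
        Visit H.
        At H: go left to C.
          C is a leaf — visit C.
        At H: go right to P.
          Visit P.
          At P: no left child.
          At P: go right to X.
            Visit X.
            At X: go left to L.
              L is a leaf — visit L.
            At X: no right child.
      At N: no right child.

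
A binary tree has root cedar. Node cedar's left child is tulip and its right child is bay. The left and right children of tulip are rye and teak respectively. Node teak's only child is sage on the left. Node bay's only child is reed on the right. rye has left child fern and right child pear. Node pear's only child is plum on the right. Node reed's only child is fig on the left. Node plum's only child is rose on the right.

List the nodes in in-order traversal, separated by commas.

In-order visits the left subtree, then the node, then the right subtree.
At cedar: go left to tulip.
  At tulip: go left to rye.
    At rye: go left to fern.
      fern is a leaf — visit fern.
    Visit rye.
    At rye: go right to pear.
      At pear: no left child.
      Visit pear.
      At pear: go right to plum.
        At plum: no left child.
        Visit plum.
        At plum: go right to rose.
          rose is a leaf — visit rose.
  Visit tulip.
  At tulip: go right to teak.
    At teak: go left to sage.
      sage is a leaf — visit sage.
    Visit teak.
    At teak: no right child.
Visit cedar.
At cedar: go right to bay.
  At bay: no left child.
  Visit bay.
  At bay: go right to reed.
    At reed: go left to fig.
      fig is a leaf — visit fig.
    Visit reed.
    At reed: no right child.

fern, rye, pear, plum, rose, tulip, sage, teak, cedar, bay, fig, reed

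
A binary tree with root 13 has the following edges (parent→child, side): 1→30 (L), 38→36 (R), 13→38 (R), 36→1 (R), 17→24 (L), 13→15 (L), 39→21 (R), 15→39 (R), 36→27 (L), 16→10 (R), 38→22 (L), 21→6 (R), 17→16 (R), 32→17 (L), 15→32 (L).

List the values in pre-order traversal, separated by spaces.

13 15 32 17 24 16 10 39 21 6 38 22 36 27 1 30

Pre-order visits the node, then its left subtree, then its right subtree.
Visit 13.
At 13: go left to 15.
  Visit 15.
  At 15: go left to 32.
    Visit 32.
    At 32: go left to 17.
      Visit 17.
      At 17: go left to 24.
        24 is a leaf — visit 24.
      At 17: go right to 16.
        Visit 16.
        At 16: no left child.
        At 16: go right to 10.
          10 is a leaf — visit 10.
    At 32: no right child.
  At 15: go right to 39.
    Visit 39.
    At 39: no left child.
    At 39: go right to 21.
      Visit 21.
      At 21: no left child.
      At 21: go right to 6.
        6 is a leaf — visit 6.
At 13: go right to 38.
  Visit 38.
  At 38: go left to 22.
    22 is a leaf — visit 22.
  At 38: go right to 36.
    Visit 36.
    At 36: go left to 27.
      27 is a leaf — visit 27.
    At 36: go right to 1.
      Visit 1.
      At 1: go left to 30.
        30 is a leaf — visit 30.
      At 1: no right child.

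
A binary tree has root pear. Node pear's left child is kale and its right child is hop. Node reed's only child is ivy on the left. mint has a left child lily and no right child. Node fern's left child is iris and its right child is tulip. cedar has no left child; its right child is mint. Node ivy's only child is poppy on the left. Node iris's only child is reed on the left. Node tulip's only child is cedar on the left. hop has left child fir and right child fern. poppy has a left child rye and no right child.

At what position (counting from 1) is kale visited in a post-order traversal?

1

Post-order visits the left subtree, then the right subtree, then the node.
At pear: go left to kale.
  kale is a leaf — visit kale.
At pear: go right to hop.
  At hop: go left to fir.
    fir is a leaf — visit fir.
  At hop: go right to fern.
    At fern: go left to iris.
      At iris: go left to reed.
        At reed: go left to ivy.
          At ivy: go left to poppy.
            At poppy: go left to rye.
              rye is a leaf — visit rye.
            At poppy: no right child.
            Visit poppy.
          At ivy: no right child.
          Visit ivy.
        At reed: no right child.
        Visit reed.
      At iris: no right child.
      Visit iris.
    At fern: go right to tulip.
      At tulip: go left to cedar.
        At cedar: no left child.
        At cedar: go right to mint.
          At mint: go left to lily.
            lily is a leaf — visit lily.
          At mint: no right child.
          Visit mint.
        Visit cedar.
      At tulip: no right child.
      Visit tulip.
    Visit fern.
  Visit hop.
Visit pear.
Full post-order sequence: kale, fir, rye, poppy, ivy, reed, iris, lily, mint, cedar, tulip, fern, hop, pear.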